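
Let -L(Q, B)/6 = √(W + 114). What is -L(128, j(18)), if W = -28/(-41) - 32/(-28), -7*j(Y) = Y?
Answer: 6*√9540454/287 ≈ 64.573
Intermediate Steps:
j(Y) = -Y/7
W = 524/287 (W = -28*(-1/41) - 32*(-1/28) = 28/41 + 8/7 = 524/287 ≈ 1.8258)
L(Q, B) = -6*√9540454/287 (L(Q, B) = -6*√(524/287 + 114) = -6*√9540454/287)
-L(128, j(18)) = -(-6)*√9540454/287 = 6*√9540454/287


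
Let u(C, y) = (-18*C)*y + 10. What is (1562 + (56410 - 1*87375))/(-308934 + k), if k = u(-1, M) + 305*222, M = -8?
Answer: 29403/241358 ≈ 0.12182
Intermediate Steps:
u(C, y) = 10 - 18*C*y (u(C, y) = -18*C*y + 10 = 10 - 18*C*y)
k = 67576 (k = (10 - 18*(-1)*(-8)) + 305*222 = (10 - 144) + 67710 = -134 + 67710 = 67576)
(1562 + (56410 - 1*87375))/(-308934 + k) = (1562 + (56410 - 1*87375))/(-308934 + 67576) = (1562 + (56410 - 87375))/(-241358) = (1562 - 30965)*(-1/241358) = -29403*(-1/241358) = 29403/241358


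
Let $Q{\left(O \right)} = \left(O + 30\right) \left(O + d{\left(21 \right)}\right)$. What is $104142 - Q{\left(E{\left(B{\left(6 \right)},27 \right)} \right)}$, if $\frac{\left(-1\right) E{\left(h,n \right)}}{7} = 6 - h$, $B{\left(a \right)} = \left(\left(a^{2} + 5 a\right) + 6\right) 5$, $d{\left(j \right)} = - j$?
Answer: $-6058014$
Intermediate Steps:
$B{\left(a \right)} = 30 + 5 a^{2} + 25 a$ ($B{\left(a \right)} = \left(6 + a^{2} + 5 a\right) 5 = 30 + 5 a^{2} + 25 a$)
$E{\left(h,n \right)} = -42 + 7 h$ ($E{\left(h,n \right)} = - 7 \left(6 - h\right) = -42 + 7 h$)
$Q{\left(O \right)} = \left(-21 + O\right) \left(30 + O\right)$ ($Q{\left(O \right)} = \left(O + 30\right) \left(O - 21\right) = \left(30 + O\right) \left(O - 21\right) = \left(30 + O\right) \left(-21 + O\right) = \left(-21 + O\right) \left(30 + O\right)$)
$104142 - Q{\left(E{\left(B{\left(6 \right)},27 \right)} \right)} = 104142 - \left(-630 + \left(-42 + 7 \left(30 + 5 \cdot 6^{2} + 25 \cdot 6\right)\right)^{2} + 9 \left(-42 + 7 \left(30 + 5 \cdot 6^{2} + 25 \cdot 6\right)\right)\right) = 104142 - \left(-630 + \left(-42 + 7 \left(30 + 5 \cdot 36 + 150\right)\right)^{2} + 9 \left(-42 + 7 \left(30 + 5 \cdot 36 + 150\right)\right)\right) = 104142 - \left(-630 + \left(-42 + 7 \left(30 + 180 + 150\right)\right)^{2} + 9 \left(-42 + 7 \left(30 + 180 + 150\right)\right)\right) = 104142 - \left(-630 + \left(-42 + 7 \cdot 360\right)^{2} + 9 \left(-42 + 7 \cdot 360\right)\right) = 104142 - \left(-630 + \left(-42 + 2520\right)^{2} + 9 \left(-42 + 2520\right)\right) = 104142 - \left(-630 + 2478^{2} + 9 \cdot 2478\right) = 104142 - \left(-630 + 6140484 + 22302\right) = 104142 - 6162156 = -6058014$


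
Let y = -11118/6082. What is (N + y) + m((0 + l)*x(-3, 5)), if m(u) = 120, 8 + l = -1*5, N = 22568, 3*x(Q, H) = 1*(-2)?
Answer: 68988649/3041 ≈ 22686.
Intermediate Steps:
x(Q, H) = -⅔ (x(Q, H) = (1*(-2))/3 = (⅓)*(-2) = -⅔)
l = -13 (l = -8 - 1*5 = -8 - 5 = -13)
y = -5559/3041 (y = -11118*1/6082 = -5559/3041 ≈ -1.8280)
(N + y) + m((0 + l)*x(-3, 5)) = (22568 - 5559/3041) + 120 = 68623729/3041 + 120 = 68988649/3041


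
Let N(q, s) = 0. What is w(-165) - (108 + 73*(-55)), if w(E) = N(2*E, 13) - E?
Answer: 4072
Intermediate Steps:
w(E) = -E (w(E) = 0 - E = -E)
w(-165) - (108 + 73*(-55)) = -1*(-165) - (108 + 73*(-55)) = 165 - (108 - 4015) = 165 - 1*(-3907) = 165 + 3907 = 4072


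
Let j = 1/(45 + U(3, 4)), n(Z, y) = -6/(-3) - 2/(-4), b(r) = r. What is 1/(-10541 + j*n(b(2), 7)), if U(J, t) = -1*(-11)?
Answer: -112/1180587 ≈ -9.4868e-5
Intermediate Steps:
U(J, t) = 11
n(Z, y) = 5/2 (n(Z, y) = -6*(-1/3) - 2*(-1/4) = 2 + 1/2 = 5/2)
j = 1/56 (j = 1/(45 + 11) = 1/56 ≈ 0.017857)
1/(-10541 + j*n(b(2), 7)) = 1/(-10541 + (1/56)*(5/2)) = 1/(-10541 + 5/112) = 1/(-1180587/112) = -112/1180587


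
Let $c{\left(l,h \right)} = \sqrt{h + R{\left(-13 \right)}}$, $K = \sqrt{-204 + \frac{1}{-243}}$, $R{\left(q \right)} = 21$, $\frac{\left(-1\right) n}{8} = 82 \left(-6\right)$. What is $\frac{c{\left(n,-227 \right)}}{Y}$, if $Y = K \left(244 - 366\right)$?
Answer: $- \frac{9 \sqrt{30636114}}{6047906} \approx -0.0082367$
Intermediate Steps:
$n = 3936$ ($n = - 8 \cdot 82 \left(-6\right) = \left(-8\right) \left(-492\right) = 3936$)
$K = \frac{i \sqrt{148719}}{27}$ ($K = \sqrt{-204 - \frac{1}{243}} = \sqrt{- \frac{49573}{243}} = \frac{i \sqrt{148719}}{27} \approx 14.283 i$)
$c{\left(l,h \right)} = \sqrt{21 + h}$ ($c{\left(l,h \right)} = \sqrt{h + 21} = \sqrt{21 + h}$)
$Y = - \frac{122 i \sqrt{148719}}{27}$ ($Y = \frac{i \sqrt{148719}}{27} \left(244 - 366\right) = \frac{i \sqrt{148719}}{27} \left(-122\right) = - \frac{122 i \sqrt{148719}}{27} \approx - 1742.5 i$)
$\frac{c{\left(n,-227 \right)}}{Y} = \frac{\sqrt{21 - 227}}{\left(- \frac{122}{27}\right) i \sqrt{148719}} = \sqrt{-206} \frac{9 i \sqrt{148719}}{6047906} = i \sqrt{206} \frac{9 i \sqrt{148719}}{6047906} = - \frac{9 \sqrt{30636114}}{6047906}$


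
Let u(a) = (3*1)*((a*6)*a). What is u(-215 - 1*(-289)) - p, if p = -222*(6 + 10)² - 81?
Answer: 155481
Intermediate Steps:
u(a) = 18*a² (u(a) = 3*((6*a)*a) = 3*(6*a²) = 18*a²)
p = -56913 (p = -222*16² - 81 = -222*256 - 81 = -56832 - 81 = -56913)
u(-215 - 1*(-289)) - p = 18*(-215 - 1*(-289))² - 1*(-56913) = 18*(-215 + 289)² + 56913 = 18*74² + 56913 = 18*5476 + 56913 = 98568 + 56913 = 155481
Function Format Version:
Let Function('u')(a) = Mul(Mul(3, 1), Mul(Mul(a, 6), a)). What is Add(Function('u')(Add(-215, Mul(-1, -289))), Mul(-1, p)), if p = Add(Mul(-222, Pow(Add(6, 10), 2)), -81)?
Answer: 155481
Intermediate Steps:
Function('u')(a) = Mul(18, Pow(a, 2)) (Function('u')(a) = Mul(3, Mul(Mul(6, a), a)) = Mul(3, Mul(6, Pow(a, 2))) = Mul(18, Pow(a, 2)))
p = -56913 (p = Add(Mul(-222, Pow(16, 2)), -81) = Add(Mul(-222, 256), -81) = Add(-56832, -81) = -56913)
Add(Function('u')(Add(-215, Mul(-1, -289))), Mul(-1, p)) = Add(Mul(18, Pow(Add(-215, Mul(-1, -289)), 2)), Mul(-1, -56913)) = Add(Mul(18, Pow(Add(-215, 289), 2)), 56913) = Add(Mul(18, Pow(74, 2)), 56913) = Add(Mul(18, 5476), 56913) = Add(98568, 56913) = 155481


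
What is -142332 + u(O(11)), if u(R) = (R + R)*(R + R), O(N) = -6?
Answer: -142188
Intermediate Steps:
u(R) = 4*R² (u(R) = (2*R)*(2*R) = 4*R²)
-142332 + u(O(11)) = -142332 + 4*(-6)² = -142332 + 4*36 = -142332 + 144 = -142188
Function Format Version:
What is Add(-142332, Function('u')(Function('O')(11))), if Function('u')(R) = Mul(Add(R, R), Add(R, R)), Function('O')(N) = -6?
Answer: -142188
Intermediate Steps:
Function('u')(R) = Mul(4, Pow(R, 2)) (Function('u')(R) = Mul(Mul(2, R), Mul(2, R)) = Mul(4, Pow(R, 2)))
Add(-142332, Function('u')(Function('O')(11))) = Add(-142332, Mul(4, Pow(-6, 2))) = Add(-142332, Mul(4, 36)) = Add(-142332, 144) = -142188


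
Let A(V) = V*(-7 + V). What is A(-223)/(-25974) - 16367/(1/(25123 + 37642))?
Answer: -13341217268830/12987 ≈ -1.0273e+9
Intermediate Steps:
A(-223)/(-25974) - 16367/(1/(25123 + 37642)) = -223*(-7 - 223)/(-25974) - 16367/(1/(25123 + 37642)) = -223*(-230)*(-1/25974) - 16367/(1/62765) = 51290*(-1/25974) - 16367/1/62765 = -25645/12987 - 16367*62765 = -25645/12987 - 1027274755 = -13341217268830/12987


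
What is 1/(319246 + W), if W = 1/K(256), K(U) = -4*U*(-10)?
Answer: 10240/3269079041 ≈ 3.1324e-6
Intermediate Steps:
K(U) = 40*U
W = 1/10240 (W = 1/(40*256) = 1/10240 ≈ 9.7656e-5)
1/(319246 + W) = 1/(319246 + 1/10240) = 1/(3269079041/10240) = 10240/3269079041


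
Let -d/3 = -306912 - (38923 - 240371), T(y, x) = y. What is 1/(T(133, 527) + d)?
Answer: 1/316525 ≈ 3.1593e-6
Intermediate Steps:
d = 316392 (d = -3*(-306912 - (38923 - 240371)) = -3*(-306912 - 1*(-201448)) = -3*(-306912 + 201448) = -3*(-105464) = 316392)
1/(T(133, 527) + d) = 1/(133 + 316392) = 1/316525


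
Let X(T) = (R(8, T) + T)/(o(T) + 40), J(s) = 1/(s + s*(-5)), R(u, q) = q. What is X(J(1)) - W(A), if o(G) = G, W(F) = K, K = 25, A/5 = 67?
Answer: -3977/159 ≈ -25.013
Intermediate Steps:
A = 335 (A = 5*67 = 335)
J(s) = -1/(4*s) (J(s) = 1/(s - 5*s) = 1/(-4*s) = -1/(4*s))
W(F) = 25
X(T) = 2*T/(40 + T) (X(T) = (T + T)/(T + 40) = (2*T)/(40 + T) = 2*T/(40 + T))
X(J(1)) - W(A) = 2*(-1/4/1)/(40 - 1/4/1) - 1*25 = 2*(-1/4*1)/(40 - 1/4*1) - 25 = 2*(-1/4)/(40 - 1/4) - 25 = 2*(-1/4)/(159/4) - 25 = 2*(-1/4)*(4/159) - 25 = -2/159 - 25 = -3977/159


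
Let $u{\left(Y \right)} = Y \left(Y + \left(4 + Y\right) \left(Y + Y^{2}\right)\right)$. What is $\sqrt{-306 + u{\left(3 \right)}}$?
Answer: $3 i \sqrt{5} \approx 6.7082 i$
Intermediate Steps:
$\sqrt{-306 + u{\left(3 \right)}} = \sqrt{-306 + 3^{2} \left(5 + 3^{2} + 5 \cdot 3\right)} = \sqrt{-306 + 9 \left(5 + 9 + 15\right)} = \sqrt{-306 + 9 \cdot 29} = \sqrt{-306 + 261} = \sqrt{-45} = 3 i \sqrt{5}$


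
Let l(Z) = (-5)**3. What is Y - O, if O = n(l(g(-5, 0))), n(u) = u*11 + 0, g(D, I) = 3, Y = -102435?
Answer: -101060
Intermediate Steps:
l(Z) = -125
n(u) = 11*u (n(u) = 11*u + 0 = 11*u)
O = -1375 (O = 11*(-125) = -1375)
Y - O = -102435 - 1*(-1375) = -102435 + 1375 = -101060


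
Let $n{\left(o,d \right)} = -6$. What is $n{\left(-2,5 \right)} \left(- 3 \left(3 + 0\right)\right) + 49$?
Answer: $103$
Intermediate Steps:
$n{\left(-2,5 \right)} \left(- 3 \left(3 + 0\right)\right) + 49 = - 6 \left(- 3 \left(3 + 0\right)\right) + 49 = - 6 \left(\left(-3\right) 3\right) + 49 = \left(-6\right) \left(-9\right) + 49 = 54 + 49 = 103$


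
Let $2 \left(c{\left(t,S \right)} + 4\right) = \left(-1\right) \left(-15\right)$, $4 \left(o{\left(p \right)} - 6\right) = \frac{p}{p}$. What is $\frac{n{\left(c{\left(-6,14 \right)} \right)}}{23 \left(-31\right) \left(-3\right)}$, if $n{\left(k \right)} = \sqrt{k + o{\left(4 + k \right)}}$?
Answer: $\frac{\sqrt{39}}{4278} \approx 0.0014598$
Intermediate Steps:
$o{\left(p \right)} = \frac{25}{4}$ ($o{\left(p \right)} = 6 + \frac{p \frac{1}{p}}{4} = 6 + \frac{1}{4} \cdot 1 = 6 + \frac{1}{4} = \frac{25}{4}$)
$c{\left(t,S \right)} = \frac{7}{2}$ ($c{\left(t,S \right)} = -4 + \frac{\left(-1\right) \left(-15\right)}{2} = -4 + \frac{1}{2} \cdot 15 = -4 + \frac{15}{2} = \frac{7}{2}$)
$n{\left(k \right)} = \sqrt{\frac{25}{4} + k}$ ($n{\left(k \right)} = \sqrt{k + \frac{25}{4}} = \sqrt{\frac{25}{4} + k}$)
$\frac{n{\left(c{\left(-6,14 \right)} \right)}}{23 \left(-31\right) \left(-3\right)} = \frac{\frac{1}{2} \sqrt{25 + 4 \cdot \frac{7}{2}}}{23 \left(-31\right) \left(-3\right)} = \frac{\frac{1}{2} \sqrt{25 + 14}}{\left(-713\right) \left(-3\right)} = \frac{\frac{1}{2} \sqrt{39}}{2139} = \frac{\sqrt{39}}{2} \cdot \frac{1}{2139} = \frac{\sqrt{39}}{4278}$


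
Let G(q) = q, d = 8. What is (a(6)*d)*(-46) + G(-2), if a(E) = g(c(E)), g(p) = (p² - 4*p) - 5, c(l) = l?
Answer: -2578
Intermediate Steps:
g(p) = -5 + p² - 4*p
a(E) = -5 + E² - 4*E
(a(6)*d)*(-46) + G(-2) = ((-5 + 6² - 4*6)*8)*(-46) - 2 = ((-5 + 36 - 24)*8)*(-46) - 2 = (7*8)*(-46) - 2 = 56*(-46) - 2 = -2576 - 2 = -2578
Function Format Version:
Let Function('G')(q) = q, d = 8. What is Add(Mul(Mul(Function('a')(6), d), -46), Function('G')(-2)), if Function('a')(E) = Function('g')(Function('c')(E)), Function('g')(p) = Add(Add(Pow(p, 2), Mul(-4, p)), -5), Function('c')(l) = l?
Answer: -2578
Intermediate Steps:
Function('g')(p) = Add(-5, Pow(p, 2), Mul(-4, p))
Function('a')(E) = Add(-5, Pow(E, 2), Mul(-4, E))
Add(Mul(Mul(Function('a')(6), d), -46), Function('G')(-2)) = Add(Mul(Mul(Add(-5, Pow(6, 2), Mul(-4, 6)), 8), -46), -2) = Add(Mul(Mul(Add(-5, 36, -24), 8), -46), -2) = Add(Mul(Mul(7, 8), -46), -2) = Add(Mul(56, -46), -2) = Add(-2576, -2) = -2578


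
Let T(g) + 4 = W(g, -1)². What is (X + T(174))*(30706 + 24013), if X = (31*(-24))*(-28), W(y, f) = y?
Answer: 2796359776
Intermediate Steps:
T(g) = -4 + g²
X = 20832 (X = -744*(-28) = 20832)
(X + T(174))*(30706 + 24013) = (20832 + (-4 + 174²))*(30706 + 24013) = (20832 + (-4 + 30276))*54719 = (20832 + 30272)*54719 = 51104*54719 = 2796359776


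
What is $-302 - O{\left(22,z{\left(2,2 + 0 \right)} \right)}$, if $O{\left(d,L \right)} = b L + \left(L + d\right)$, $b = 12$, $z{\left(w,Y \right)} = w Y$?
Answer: $-376$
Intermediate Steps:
$z{\left(w,Y \right)} = Y w$
$O{\left(d,L \right)} = d + 13 L$ ($O{\left(d,L \right)} = 12 L + \left(L + d\right) = d + 13 L$)
$-302 - O{\left(22,z{\left(2,2 + 0 \right)} \right)} = -302 - \left(22 + 13 \left(2 + 0\right) 2\right) = -302 - \left(22 + 13 \cdot 2 \cdot 2\right) = -302 - \left(22 + 13 \cdot 4\right) = -302 - \left(22 + 52\right) = -302 - 74 = -376$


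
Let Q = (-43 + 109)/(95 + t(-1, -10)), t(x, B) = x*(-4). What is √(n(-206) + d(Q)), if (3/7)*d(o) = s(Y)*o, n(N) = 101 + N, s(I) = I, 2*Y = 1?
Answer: I*√938/3 ≈ 10.209*I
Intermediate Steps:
Y = ½ (Y = (½)*1 = ½ ≈ 0.50000)
t(x, B) = -4*x
Q = ⅔ (Q = (-43 + 109)/(95 - 4*(-1)) = 66/(95 + 4) = 66/99 = 66*(1/99) = ⅔ ≈ 0.66667)
d(o) = 7*o/6 (d(o) = 7*(o/2)/3 = 7*o/6)
√(n(-206) + d(Q)) = √((101 - 206) + (7/6)*(⅔)) = √(-105 + 7/9) = √(-938/9) = I*√938/3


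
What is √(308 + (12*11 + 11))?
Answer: √451 ≈ 21.237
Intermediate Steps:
√(308 + (12*11 + 11)) = √(308 + (132 + 11)) = √(308 + 143) = √451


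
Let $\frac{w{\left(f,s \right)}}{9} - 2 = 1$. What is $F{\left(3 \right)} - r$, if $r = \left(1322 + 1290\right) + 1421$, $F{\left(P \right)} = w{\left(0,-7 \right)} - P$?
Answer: $-4009$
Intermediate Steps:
$w{\left(f,s \right)} = 27$ ($w{\left(f,s \right)} = 18 + 9 \cdot 1 = 18 + 9 = 27$)
$F{\left(P \right)} = 27 - P$
$r = 4033$ ($r = 2612 + 1421 = 4033$)
$F{\left(3 \right)} - r = \left(27 - 3\right) - 4033 = 24 - 4033 = -4009$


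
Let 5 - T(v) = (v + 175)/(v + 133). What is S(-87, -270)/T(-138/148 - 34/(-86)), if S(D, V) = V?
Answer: -18967365/258724 ≈ -73.311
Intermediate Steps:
T(v) = 5 - (175 + v)/(133 + v) (T(v) = 5 - (v + 175)/(v + 133) = 5 - (175 + v)/(133 + v))
S(-87, -270)/T(-138/148 - 34/(-86)) = -270*(133 + (-138/148 - 34/(-86)))/(2*(245 + 2*(-138/148 - 34/(-86)))) = -270*(133 + (-138*1/148 - 34*(-1/86)))/(2*(245 + 2*(-138*1/148 - 34*(-1/86)))) = -270*(133 + (-69/74 + 17/43))/(2*(245 + 2*(-69/74 + 17/43))) = -270*(133 - 1709/3182)/(2*(245 + 2*(-1709/3182))) = -270*421497/(6364*(245 - 1709/1591)) = -270/(2*(3182/421497)*(388086/1591)) = -270/517448/140499 = -270*140499/517448 = -18967365/258724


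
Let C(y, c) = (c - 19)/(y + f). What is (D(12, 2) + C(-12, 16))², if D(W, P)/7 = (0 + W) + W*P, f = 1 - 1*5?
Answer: 16281225/256 ≈ 63599.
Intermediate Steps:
f = -4 (f = 1 - 5 = -4)
D(W, P) = 7*W + 7*P*W (D(W, P) = 7*((0 + W) + W*P) = 7*(W + P*W) = 7*W + 7*P*W)
C(y, c) = (-19 + c)/(-4 + y) (C(y, c) = (c - 19)/(y - 4) = (-19 + c)/(-4 + y))
(D(12, 2) + C(-12, 16))² = (7*12*(1 + 2) + (-19 + 16)/(-4 - 12))² = (7*12*3 - 3/(-16))² = (252 - 1/16*(-3))² = (252 + 3/16)² = (4035/16)² = 16281225/256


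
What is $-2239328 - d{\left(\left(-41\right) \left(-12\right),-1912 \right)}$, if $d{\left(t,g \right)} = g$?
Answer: $-2237416$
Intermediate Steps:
$-2239328 - d{\left(\left(-41\right) \left(-12\right),-1912 \right)} = -2239328 - -1912 = -2239328 + 1912 = -2237416$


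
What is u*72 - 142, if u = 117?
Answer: 8282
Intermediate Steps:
u*72 - 142 = 117*72 - 142 = 8424 - 142 = 8282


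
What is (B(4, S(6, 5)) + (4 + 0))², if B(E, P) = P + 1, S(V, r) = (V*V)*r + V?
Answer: 36481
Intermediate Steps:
S(V, r) = V + r*V² (S(V, r) = V²*r + V = r*V² + V = V + r*V²)
B(E, P) = 1 + P
(B(4, S(6, 5)) + (4 + 0))² = ((1 + 6*(1 + 6*5)) + (4 + 0))² = ((1 + 6*(1 + 30)) + 4)² = ((1 + 6*31) + 4)² = ((1 + 186) + 4)² = (187 + 4)² = 191² = 36481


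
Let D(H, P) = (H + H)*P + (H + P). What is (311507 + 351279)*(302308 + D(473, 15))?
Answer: 210093882996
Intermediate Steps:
D(H, P) = H + P + 2*H*P (D(H, P) = (2*H)*P + (H + P) = 2*H*P + (H + P) = H + P + 2*H*P)
(311507 + 351279)*(302308 + D(473, 15)) = (311507 + 351279)*(302308 + (473 + 15 + 2*473*15)) = 662786*(302308 + (473 + 15 + 14190)) = 662786*(302308 + 14678) = 662786*316986 = 210093882996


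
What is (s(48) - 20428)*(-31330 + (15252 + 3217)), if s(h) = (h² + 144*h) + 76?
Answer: 143220096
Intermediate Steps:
s(h) = 76 + h² + 144*h
(s(48) - 20428)*(-31330 + (15252 + 3217)) = ((76 + 48² + 144*48) - 20428)*(-31330 + (15252 + 3217)) = ((76 + 2304 + 6912) - 20428)*(-31330 + 18469) = (9292 - 20428)*(-12861) = -11136*(-12861) = 143220096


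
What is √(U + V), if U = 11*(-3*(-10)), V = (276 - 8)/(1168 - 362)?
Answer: 2*√13412243/403 ≈ 18.175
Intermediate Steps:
V = 134/403 (V = 268/806 = 268*(1/806) = 134/403 ≈ 0.33251)
U = 330 (U = 11*30 = 330)
√(U + V) = √(330 + 134/403) = √(133124/403) = 2*√13412243/403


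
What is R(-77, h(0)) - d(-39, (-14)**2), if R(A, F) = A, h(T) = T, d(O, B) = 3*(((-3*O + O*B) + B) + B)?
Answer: 21328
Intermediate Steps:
d(O, B) = -9*O + 6*B + 3*B*O (d(O, B) = 3*(((-3*O + B*O) + B) + B) = 3*((B - 3*O + B*O) + B) = 3*(-3*O + 2*B + B*O) = -9*O + 6*B + 3*B*O)
R(-77, h(0)) - d(-39, (-14)**2) = -77 - (-9*(-39) + 6*(-14)**2 + 3*(-14)**2*(-39)) = -77 - (351 + 6*196 + 3*196*(-39)) = -77 - (351 + 1176 - 22932) = -77 - 1*(-21405) = -77 + 21405 = 21328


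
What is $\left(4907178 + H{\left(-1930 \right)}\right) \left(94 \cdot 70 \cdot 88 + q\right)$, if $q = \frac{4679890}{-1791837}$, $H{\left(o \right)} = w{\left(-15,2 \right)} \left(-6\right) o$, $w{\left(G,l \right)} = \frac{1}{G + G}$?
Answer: $\frac{5090995997158879280}{1791837} \approx 2.8412 \cdot 10^{12}$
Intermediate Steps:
$w{\left(G,l \right)} = \frac{1}{2 G}$
$H{\left(o \right)} = \frac{o}{5}$ ($H{\left(o \right)} = \frac{1}{2 \left(-15\right)} \left(-6\right) o = \frac{1}{2} \left(- \frac{1}{15}\right) \left(-6\right) o = \left(- \frac{1}{30}\right) \left(-6\right) o = \frac{o}{5}$)
$q = - \frac{4679890}{1791837}$ ($q = 4679890 \left(- \frac{1}{1791837}\right) = - \frac{4679890}{1791837} \approx -2.6118$)
$\left(4907178 + H{\left(-1930 \right)}\right) \left(94 \cdot 70 \cdot 88 + q\right) = \left(4907178 + \frac{1}{5} \left(-1930\right)\right) \left(94 \cdot 70 \cdot 88 - \frac{4679890}{1791837}\right) = \left(4907178 - 386\right) \left(6580 \cdot 88 - \frac{4679890}{1791837}\right) = 4906792 \left(579040 - \frac{4679890}{1791837}\right) = 4906792 \cdot \frac{1037540616590}{1791837} = \frac{5090995997158879280}{1791837}$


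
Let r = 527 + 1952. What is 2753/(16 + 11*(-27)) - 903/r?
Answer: -7078430/696599 ≈ -10.161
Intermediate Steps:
r = 2479
2753/(16 + 11*(-27)) - 903/r = 2753/(16 + 11*(-27)) - 903/2479 = 2753/(16 - 297) - 903*1/2479 = 2753/(-281) - 903/2479 = 2753*(-1/281) - 903/2479 = -2753/281 - 903/2479 = -7078430/696599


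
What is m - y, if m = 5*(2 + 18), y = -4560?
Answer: 4660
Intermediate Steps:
m = 100 (m = 5*20 = 100)
m - y = 100 - 1*(-4560) = 100 + 4560 = 4660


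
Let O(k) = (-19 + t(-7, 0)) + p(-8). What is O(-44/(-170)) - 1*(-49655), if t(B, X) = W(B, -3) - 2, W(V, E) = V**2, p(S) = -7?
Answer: 49676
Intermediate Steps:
t(B, X) = -2 + B**2 (t(B, X) = B**2 - 2 = -2 + B**2)
O(k) = 21 (O(k) = (-19 + (-2 + (-7)**2)) - 7 = (-19 + (-2 + 49)) - 7 = (-19 + 47) - 7 = 28 - 7 = 21)
O(-44/(-170)) - 1*(-49655) = 21 - 1*(-49655) = 21 + 49655 = 49676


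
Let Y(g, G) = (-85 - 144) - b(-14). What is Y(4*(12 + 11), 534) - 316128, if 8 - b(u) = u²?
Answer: -316169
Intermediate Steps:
b(u) = 8 - u²
Y(g, G) = -41 (Y(g, G) = (-85 - 144) - (8 - 1*(-14)²) = -229 - (8 - 1*196) = -229 - (8 - 196) = -229 - 1*(-188) = -229 + 188 = -41)
Y(4*(12 + 11), 534) - 316128 = -41 - 316128 = -316169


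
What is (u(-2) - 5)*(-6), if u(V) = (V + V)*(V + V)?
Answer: -66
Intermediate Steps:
u(V) = 4*V² (u(V) = (2*V)*(2*V) = 4*V²)
(u(-2) - 5)*(-6) = (4*(-2)² - 5)*(-6) = (4*4 - 5)*(-6) = (16 - 5)*(-6) = 11*(-6) = -66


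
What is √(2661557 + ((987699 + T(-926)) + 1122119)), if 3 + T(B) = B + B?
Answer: 4*√298095 ≈ 2183.9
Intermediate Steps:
T(B) = -3 + 2*B (T(B) = -3 + (B + B) = -3 + 2*B)
√(2661557 + ((987699 + T(-926)) + 1122119)) = √(2661557 + ((987699 + (-3 + 2*(-926))) + 1122119)) = √(2661557 + ((987699 + (-3 - 1852)) + 1122119)) = √(2661557 + ((987699 - 1855) + 1122119)) = √(2661557 + (985844 + 1122119)) = √(2661557 + 2107963) = √4769520 = 4*√298095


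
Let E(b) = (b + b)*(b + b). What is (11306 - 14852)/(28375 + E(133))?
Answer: -3546/99131 ≈ -0.035771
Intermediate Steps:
E(b) = 4*b² (E(b) = (2*b)*(2*b) = 4*b²)
(11306 - 14852)/(28375 + E(133)) = (11306 - 14852)/(28375 + 4*133²) = -3546/(28375 + 4*17689) = -3546/(28375 + 70756) = -3546/99131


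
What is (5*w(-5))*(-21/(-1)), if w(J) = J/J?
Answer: 105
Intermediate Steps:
w(J) = 1
(5*w(-5))*(-21/(-1)) = (5*1)*(-21/(-1)) = 5*(-21*(-1)) = 5*21 = 105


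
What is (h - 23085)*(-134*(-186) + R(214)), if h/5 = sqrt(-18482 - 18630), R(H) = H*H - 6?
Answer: -1632432690 + 707140*I*sqrt(9278) ≈ -1.6324e+9 + 6.8113e+7*I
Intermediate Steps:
R(H) = -6 + H**2 (R(H) = H**2 - 6 = -6 + H**2)
h = 10*I*sqrt(9278) (h = 5*sqrt(-18482 - 18630) = 5*sqrt(-37112) = 5*(2*I*sqrt(9278)) = 10*I*sqrt(9278) ≈ 963.22*I)
(h - 23085)*(-134*(-186) + R(214)) = (10*I*sqrt(9278) - 23085)*(-134*(-186) + (-6 + 214**2)) = (-23085 + 10*I*sqrt(9278))*(24924 + (-6 + 45796)) = (-23085 + 10*I*sqrt(9278))*(24924 + 45790) = (-23085 + 10*I*sqrt(9278))*70714 = -1632432690 + 707140*I*sqrt(9278)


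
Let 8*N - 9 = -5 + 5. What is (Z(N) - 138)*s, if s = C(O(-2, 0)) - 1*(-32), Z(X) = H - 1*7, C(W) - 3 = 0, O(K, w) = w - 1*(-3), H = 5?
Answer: -4900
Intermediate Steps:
O(K, w) = 3 + w (O(K, w) = w + 3 = 3 + w)
N = 9/8 (N = 9/8 + (-5 + 5)/8 = 9/8 + (1/8)*0 = 9/8 + 0 = 9/8 ≈ 1.1250)
C(W) = 3 (C(W) = 3 + 0 = 3)
Z(X) = -2 (Z(X) = 5 - 1*7 = 5 - 7 = -2)
s = 35 (s = 3 - 1*(-32) = 3 + 32 = 35)
(Z(N) - 138)*s = (-2 - 138)*35 = -140*35 = -4900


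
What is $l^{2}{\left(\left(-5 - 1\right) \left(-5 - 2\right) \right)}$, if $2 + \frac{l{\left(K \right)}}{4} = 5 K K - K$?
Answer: $1232290816$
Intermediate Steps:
$l{\left(K \right)} = -8 - 4 K + 20 K^{2}$ ($l{\left(K \right)} = -8 + 4 \left(5 K K - K\right) = -8 + 4 \left(5 K^{2} - K\right) = -8 + 4 \left(- K + 5 K^{2}\right) = -8 + \left(- 4 K + 20 K^{2}\right) = -8 - 4 K + 20 K^{2}$)
$l^{2}{\left(\left(-5 - 1\right) \left(-5 - 2\right) \right)} = \left(-8 - 4 \left(-5 - 1\right) \left(-5 - 2\right) + 20 \left(\left(-5 - 1\right) \left(-5 - 2\right)\right)^{2}\right)^{2} = \left(-8 - 4 \left(-5 - 1\right) \left(-7\right) + 20 \left(\left(-5 - 1\right) \left(-7\right)\right)^{2}\right)^{2} = \left(-8 - 4 \left(\left(-6\right) \left(-7\right)\right) + 20 \left(\left(-6\right) \left(-7\right)\right)^{2}\right)^{2} = \left(-8 - 168 + 20 \cdot 42^{2}\right)^{2} = \left(-8 - 168 + 20 \cdot 1764\right)^{2} = \left(-8 - 168 + 35280\right)^{2} = 35104^{2} = 1232290816$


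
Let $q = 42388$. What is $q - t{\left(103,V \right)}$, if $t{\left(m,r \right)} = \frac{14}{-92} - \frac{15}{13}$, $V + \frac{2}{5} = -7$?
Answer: $\frac{25348805}{598} \approx 42389.0$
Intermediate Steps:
$V = - \frac{37}{5}$ ($V = - \frac{2}{5} - 7 = - \frac{37}{5} \approx -7.4$)
$t{\left(m,r \right)} = - \frac{781}{598}$ ($t{\left(m,r \right)} = 14 \left(- \frac{1}{92}\right) - \frac{15}{13} = - \frac{7}{46} - \frac{15}{13} = - \frac{781}{598}$)
$q - t{\left(103,V \right)} = 42388 - - \frac{781}{598} = 42388 + \frac{781}{598} = \frac{25348805}{598}$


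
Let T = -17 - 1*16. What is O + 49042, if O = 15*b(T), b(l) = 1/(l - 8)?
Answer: 2010707/41 ≈ 49042.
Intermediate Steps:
T = -33 (T = -17 - 16 = -33)
b(l) = 1/(-8 + l)
O = -15/41 (O = 15/(-8 - 33) = 15/(-41) = 15*(-1/41) = -15/41 ≈ -0.36585)
O + 49042 = -15/41 + 49042 = 2010707/41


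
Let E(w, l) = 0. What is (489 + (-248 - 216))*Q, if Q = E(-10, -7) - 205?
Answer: -5125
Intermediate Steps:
Q = -205 (Q = 0 - 205 = -205)
(489 + (-248 - 216))*Q = (489 + (-248 - 216))*(-205) = (489 - 464)*(-205) = 25*(-205) = -5125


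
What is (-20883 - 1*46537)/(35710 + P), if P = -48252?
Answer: 33710/6271 ≈ 5.3755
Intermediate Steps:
(-20883 - 1*46537)/(35710 + P) = (-20883 - 1*46537)/(35710 - 48252) = (-20883 - 46537)/(-12542) = -67420*(-1/12542) = 33710/6271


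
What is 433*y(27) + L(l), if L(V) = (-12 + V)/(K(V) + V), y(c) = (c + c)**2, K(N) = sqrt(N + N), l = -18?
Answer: 2525259/2 + I/2 ≈ 1.2626e+6 + 0.5*I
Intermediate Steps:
K(N) = sqrt(2)*sqrt(N) (K(N) = sqrt(2*N) = sqrt(2)*sqrt(N))
y(c) = 4*c**2 (y(c) = (2*c)**2 = 4*c**2)
L(V) = (-12 + V)/(V + sqrt(2)*sqrt(V)) (L(V) = (-12 + V)/(sqrt(2)*sqrt(V) + V) = (-12 + V)/(V + sqrt(2)*sqrt(V)))
433*y(27) + L(l) = 433*(4*27**2) + (-12 - 18)/(-18 + sqrt(2)*sqrt(-18)) = 433*(4*729) - 30/(-18 + sqrt(2)*(3*I*sqrt(2))) = 433*2916 - 30/(-18 + 6*I) = 1262628 + ((-18 - 6*I)/360)*(-30) = 1262628 - (-18 - 6*I)/12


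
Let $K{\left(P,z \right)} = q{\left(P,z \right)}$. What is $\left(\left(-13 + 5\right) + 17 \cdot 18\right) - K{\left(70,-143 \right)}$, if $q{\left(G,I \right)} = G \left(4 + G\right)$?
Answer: $-4882$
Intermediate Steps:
$K{\left(P,z \right)} = P \left(4 + P\right)$
$\left(\left(-13 + 5\right) + 17 \cdot 18\right) - K{\left(70,-143 \right)} = \left(\left(-13 + 5\right) + 17 \cdot 18\right) - 70 \left(4 + 70\right) = \left(-8 + 306\right) - 70 \cdot 74 = 298 - 5180 = -4882$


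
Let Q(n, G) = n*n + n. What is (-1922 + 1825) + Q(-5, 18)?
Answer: -77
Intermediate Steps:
Q(n, G) = n + n² (Q(n, G) = n² + n = n + n²)
(-1922 + 1825) + Q(-5, 18) = (-1922 + 1825) - 5*(1 - 5) = -97 - 5*(-4) = -97 + 20 = -77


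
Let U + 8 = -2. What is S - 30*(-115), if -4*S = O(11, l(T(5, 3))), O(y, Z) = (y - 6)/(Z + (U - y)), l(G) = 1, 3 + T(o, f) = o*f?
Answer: 55201/16 ≈ 3450.1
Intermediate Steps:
U = -10 (U = -8 - 2 = -10)
T(o, f) = -3 + f*o (T(o, f) = -3 + o*f = -3 + f*o)
O(y, Z) = (-6 + y)/(-10 + Z - y) (O(y, Z) = (y - 6)/(Z + (-10 - y)) = (-6 + y)/(-10 + Z - y))
S = 1/16 (S = -(6 - 1*11)/(4*(10 + 11 - 1*1)) = -(6 - 11)/(4*(10 + 11 - 1)) = -(-5)/(4*20) = -(-5)/80 = -¼*(-¼) = 1/16 ≈ 0.062500)
S - 30*(-115) = 1/16 - 30*(-115) = 1/16 + 3450 = 55201/16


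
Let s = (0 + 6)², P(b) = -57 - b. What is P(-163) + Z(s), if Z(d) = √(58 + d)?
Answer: 106 + √94 ≈ 115.70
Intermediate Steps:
s = 36 (s = 6² = 36)
P(-163) + Z(s) = (-57 - 1*(-163)) + √(58 + 36) = (-57 + 163) + √94 = 106 + √94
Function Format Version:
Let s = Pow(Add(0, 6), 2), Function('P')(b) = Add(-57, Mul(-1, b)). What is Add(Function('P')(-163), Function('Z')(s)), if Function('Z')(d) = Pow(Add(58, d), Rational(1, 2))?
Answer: Add(106, Pow(94, Rational(1, 2))) ≈ 115.70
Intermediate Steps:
s = 36 (s = Pow(6, 2) = 36)
Add(Function('P')(-163), Function('Z')(s)) = Add(Add(-57, Mul(-1, -163)), Pow(Add(58, 36), Rational(1, 2))) = Add(Add(-57, 163), Pow(94, Rational(1, 2))) = Add(106, Pow(94, Rational(1, 2)))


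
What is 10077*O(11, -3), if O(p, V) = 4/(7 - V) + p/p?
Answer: 70539/5 ≈ 14108.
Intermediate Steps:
O(p, V) = 1 + 4/(7 - V) (O(p, V) = 4/(7 - V) + 1 = 1 + 4/(7 - V))
10077*O(11, -3) = 10077*((-11 - 3)/(-7 - 3)) = 10077*(-14/(-10)) = 10077*(-1/10*(-14)) = 10077*(7/5) = 70539/5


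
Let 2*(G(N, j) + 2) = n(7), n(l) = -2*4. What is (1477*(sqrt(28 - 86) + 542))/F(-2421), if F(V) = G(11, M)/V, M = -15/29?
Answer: 323015469 + 1191939*I*sqrt(58)/2 ≈ 3.2302e+8 + 4.5388e+6*I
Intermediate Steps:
M = -15/29 (M = -15*1/29 = -15/29 ≈ -0.51724)
n(l) = -8
G(N, j) = -6 (G(N, j) = -2 + (1/2)*(-8) = -2 - 4 = -6)
F(V) = -6/V
(1477*(sqrt(28 - 86) + 542))/F(-2421) = (1477*(sqrt(28 - 86) + 542))/((-6/(-2421))) = (1477*(sqrt(-58) + 542))/((-6*(-1/2421))) = (1477*(I*sqrt(58) + 542))/(2/807) = (1477*(542 + I*sqrt(58)))*(807/2) = (800534 + 1477*I*sqrt(58))*(807/2) = 323015469 + 1191939*I*sqrt(58)/2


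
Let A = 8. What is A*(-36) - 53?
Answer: -341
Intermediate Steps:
A*(-36) - 53 = 8*(-36) - 53 = -288 - 53 = -341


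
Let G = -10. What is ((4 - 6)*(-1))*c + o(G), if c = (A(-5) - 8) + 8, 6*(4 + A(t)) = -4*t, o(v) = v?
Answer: -34/3 ≈ -11.333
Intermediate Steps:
A(t) = -4 - 2*t/3 (A(t) = -4 + (-4*t)/6 = -4 - 2*t/3)
c = -⅔ (c = ((-4 - ⅔*(-5)) - 8) + 8 = ((-4 + 10/3) - 8) + 8 = (-⅔ - 8) + 8 = -26/3 + 8 = -⅔ ≈ -0.66667)
((4 - 6)*(-1))*c + o(G) = ((4 - 6)*(-1))*(-⅔) - 10 = -2*(-1)*(-⅔) - 10 = 2*(-⅔) - 10 = -4/3 - 10 = -34/3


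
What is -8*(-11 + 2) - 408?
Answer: -336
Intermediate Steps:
-8*(-11 + 2) - 408 = -8*(-9) - 408 = 72 - 408 = -336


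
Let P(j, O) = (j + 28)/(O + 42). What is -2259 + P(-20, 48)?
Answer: -101651/45 ≈ -2258.9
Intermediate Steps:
P(j, O) = (28 + j)/(42 + O)
-2259 + P(-20, 48) = -2259 + (28 - 20)/(42 + 48) = -2259 + 8/90 = -2259 + (1/90)*8 = -2259 + 4/45 = -101651/45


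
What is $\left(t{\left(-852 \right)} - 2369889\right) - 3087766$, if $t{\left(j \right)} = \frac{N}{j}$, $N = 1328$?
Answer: $- \frac{1162480847}{213} \approx -5.4577 \cdot 10^{6}$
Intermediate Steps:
$t{\left(j \right)} = \frac{1328}{j}$
$\left(t{\left(-852 \right)} - 2369889\right) - 3087766 = \left(\frac{1328}{-852} - 2369889\right) - 3087766 = \left(1328 \left(- \frac{1}{852}\right) - 2369889\right) - 3087766 = \left(- \frac{332}{213} - 2369889\right) - 3087766 = - \frac{504786689}{213} - 3087766 = - \frac{1162480847}{213}$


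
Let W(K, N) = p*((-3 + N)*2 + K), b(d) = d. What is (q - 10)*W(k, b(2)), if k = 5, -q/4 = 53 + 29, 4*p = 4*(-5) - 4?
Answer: 6084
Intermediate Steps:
p = -6 (p = (4*(-5) - 4)/4 = (-20 - 4)/4 = (¼)*(-24) = -6)
q = -328 (q = -4*(53 + 29) = -4*82 = -328)
W(K, N) = 36 - 12*N - 6*K (W(K, N) = -6*((-3 + N)*2 + K) = -6*((-6 + 2*N) + K) = -6*(-6 + K + 2*N) = 36 - 12*N - 6*K)
(q - 10)*W(k, b(2)) = (-328 - 10)*(36 - 12*2 - 6*5) = -338*(36 - 24 - 30) = -338*(-18) = 6084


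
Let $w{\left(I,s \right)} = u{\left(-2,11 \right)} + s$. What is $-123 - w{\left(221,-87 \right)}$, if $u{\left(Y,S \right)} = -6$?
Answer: $-30$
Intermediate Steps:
$w{\left(I,s \right)} = -6 + s$
$-123 - w{\left(221,-87 \right)} = -123 - \left(-6 - 87\right) = -123 - -93 = -123 + 93 = -30$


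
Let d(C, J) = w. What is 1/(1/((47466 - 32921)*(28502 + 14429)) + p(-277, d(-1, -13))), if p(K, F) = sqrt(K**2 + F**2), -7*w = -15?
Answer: -89204485/4274220748586494825407 + 7957440144115225*sqrt(3759946)/4274220748586494825407 ≈ 0.0036100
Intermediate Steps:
w = 15/7 (w = -1/7*(-15) = 15/7 ≈ 2.1429)
d(C, J) = 15/7
p(K, F) = sqrt(F**2 + K**2)
1/(1/((47466 - 32921)*(28502 + 14429)) + p(-277, d(-1, -13))) = 1/(1/((47466 - 32921)*(28502 + 14429)) + sqrt((15/7)**2 + (-277)**2)) = 1/(1/(14545*42931) + sqrt(225/49 + 76729)) = 1/(1/624431395 + sqrt(3759946/49)) = 1/(1/624431395 + sqrt(3759946)/7)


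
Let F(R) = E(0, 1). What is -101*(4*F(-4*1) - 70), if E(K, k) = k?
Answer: 6666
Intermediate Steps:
F(R) = 1
-101*(4*F(-4*1) - 70) = -101*(4*1 - 70) = -101*(4 - 70) = -101*(-66) = 6666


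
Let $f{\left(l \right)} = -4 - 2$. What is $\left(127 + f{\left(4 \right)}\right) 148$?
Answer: $17908$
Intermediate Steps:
$f{\left(l \right)} = -6$
$\left(127 + f{\left(4 \right)}\right) 148 = \left(127 - 6\right) 148 = 121 \cdot 148 = 17908$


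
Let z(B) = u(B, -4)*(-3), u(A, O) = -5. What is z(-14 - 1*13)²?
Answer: 225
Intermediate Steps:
z(B) = 15 (z(B) = -5*(-3) = 15)
z(-14 - 1*13)² = 15² = 225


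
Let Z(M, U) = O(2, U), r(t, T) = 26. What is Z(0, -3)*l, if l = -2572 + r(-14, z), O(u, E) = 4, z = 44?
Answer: -10184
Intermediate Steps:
Z(M, U) = 4
l = -2546 (l = -2572 + 26 = -2546)
Z(0, -3)*l = 4*(-2546) = -10184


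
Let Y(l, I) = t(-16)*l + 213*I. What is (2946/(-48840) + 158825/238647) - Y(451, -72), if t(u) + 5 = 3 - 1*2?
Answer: 33297109641023/1942586580 ≈ 17141.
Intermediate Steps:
t(u) = -4 (t(u) = -5 + (3 - 1*2) = -5 + (3 - 2) = -5 + 1 = -4)
Y(l, I) = -4*l + 213*I
(2946/(-48840) + 158825/238647) - Y(451, -72) = (2946/(-48840) + 158825/238647) - (-4*451 + 213*(-72)) = (2946*(-1/48840) + 158825*(1/238647)) - (-1804 - 15336) = (-491/8140 + 158825/238647) - 1*(-17140) = 1175659823/1942586580 + 17140 = 33297109641023/1942586580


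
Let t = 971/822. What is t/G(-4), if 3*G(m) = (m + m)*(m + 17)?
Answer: -971/28496 ≈ -0.034075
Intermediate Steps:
G(m) = 2*m*(17 + m)/3 (G(m) = ((m + m)*(m + 17))/3 = ((2*m)*(17 + m))/3 = (2*m*(17 + m))/3 = 2*m*(17 + m)/3)
t = 971/822 (t = 971*(1/822) = 971/822 ≈ 1.1813)
t/G(-4) = 971/(822*(((⅔)*(-4)*(17 - 4)))) = 971/(822*(((⅔)*(-4)*13))) = 971/(822*(-104/3)) = (971/822)*(-3/104) = -971/28496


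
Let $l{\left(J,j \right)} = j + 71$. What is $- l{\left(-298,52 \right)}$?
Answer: $-123$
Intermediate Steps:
$l{\left(J,j \right)} = 71 + j$
$- l{\left(-298,52 \right)} = - (71 + 52) = \left(-1\right) 123 = -123$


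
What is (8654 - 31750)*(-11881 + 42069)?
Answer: -697222048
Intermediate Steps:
(8654 - 31750)*(-11881 + 42069) = -23096*30188 = -697222048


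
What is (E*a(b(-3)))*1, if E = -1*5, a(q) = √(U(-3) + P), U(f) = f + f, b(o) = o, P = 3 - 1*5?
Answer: -10*I*√2 ≈ -14.142*I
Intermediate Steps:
P = -2 (P = 3 - 5 = -2)
U(f) = 2*f
a(q) = 2*I*√2 (a(q) = √(2*(-3) - 2) = √(-6 - 2) = √(-8) = 2*I*√2)
E = -5
(E*a(b(-3)))*1 = -10*I*√2*1 = -10*I*√2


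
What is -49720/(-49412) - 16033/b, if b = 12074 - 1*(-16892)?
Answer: 14726521/32528818 ≈ 0.45272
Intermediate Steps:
b = 28966 (b = 12074 + 16892 = 28966)
-49720/(-49412) - 16033/b = -49720/(-49412) - 16033/28966 = -49720*(-1/49412) - 16033*1/28966 = 1130/1123 - 16033/28966 = 14726521/32528818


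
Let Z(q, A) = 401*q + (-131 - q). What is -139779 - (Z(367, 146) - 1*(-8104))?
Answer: -294552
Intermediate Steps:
Z(q, A) = -131 + 400*q
-139779 - (Z(367, 146) - 1*(-8104)) = -139779 - ((-131 + 400*367) - 1*(-8104)) = -139779 - ((-131 + 146800) + 8104) = -139779 - (146669 + 8104) = -139779 - 1*154773 = -139779 - 154773 = -294552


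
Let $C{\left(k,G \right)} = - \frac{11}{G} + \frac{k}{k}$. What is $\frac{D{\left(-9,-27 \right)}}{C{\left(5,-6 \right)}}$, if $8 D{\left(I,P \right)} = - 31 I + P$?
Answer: $\frac{189}{17} \approx 11.118$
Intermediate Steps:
$C{\left(k,G \right)} = 1 - \frac{11}{G}$ ($C{\left(k,G \right)} = - \frac{11}{G} + 1 = 1 - \frac{11}{G}$)
$D{\left(I,P \right)} = - \frac{31 I}{8} + \frac{P}{8}$ ($D{\left(I,P \right)} = \frac{- 31 I + P}{8} = \frac{P - 31 I}{8} = - \frac{31 I}{8} + \frac{P}{8}$)
$\frac{D{\left(-9,-27 \right)}}{C{\left(5,-6 \right)}} = \frac{\left(- \frac{31}{8}\right) \left(-9\right) + \frac{1}{8} \left(-27\right)}{\frac{1}{-6} \left(-11 - 6\right)} = \frac{\frac{279}{8} - \frac{27}{8}}{\left(- \frac{1}{6}\right) \left(-17\right)} = \frac{63}{2 \cdot \frac{17}{6}} = \frac{63}{2} \cdot \frac{6}{17} = \frac{189}{17}$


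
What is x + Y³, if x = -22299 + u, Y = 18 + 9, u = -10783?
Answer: -13399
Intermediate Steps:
Y = 27
x = -33082 (x = -22299 - 10783 = -33082)
x + Y³ = -33082 + 27³ = -33082 + 19683 = -13399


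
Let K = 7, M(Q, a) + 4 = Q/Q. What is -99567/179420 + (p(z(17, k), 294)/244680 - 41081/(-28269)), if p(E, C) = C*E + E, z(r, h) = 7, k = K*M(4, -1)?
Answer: 18754311439411/20683713790440 ≈ 0.90672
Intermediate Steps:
M(Q, a) = -3 (M(Q, a) = -4 + Q/Q = -4 + 1 = -3)
k = -21 (k = 7*(-3) = -21)
p(E, C) = E + C*E
-99567/179420 + (p(z(17, k), 294)/244680 - 41081/(-28269)) = -99567/179420 + ((7*(1 + 294))/244680 - 41081/(-28269)) = -99567*1/179420 + ((7*295)*(1/244680) - 41081*(-1/28269)) = -99567/179420 + (2065*(1/244680) + 41081/28269) = -99567/179420 + (413/48936 + 41081/28269) = -99567/179420 + 674004971/461123928 = 18754311439411/20683713790440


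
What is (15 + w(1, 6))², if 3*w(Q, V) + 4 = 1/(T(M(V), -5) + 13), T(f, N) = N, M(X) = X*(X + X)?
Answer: 108241/576 ≈ 187.92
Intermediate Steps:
M(X) = 2*X² (M(X) = X*(2*X) = 2*X²)
w(Q, V) = -31/24 (w(Q, V) = -4/3 + 1/(3*(-5 + 13)) = -4/3 + (⅓)/8 = -4/3 + (⅓)*(⅛) = -4/3 + 1/24 = -31/24)
(15 + w(1, 6))² = (15 - 31/24)² = (329/24)² = 108241/576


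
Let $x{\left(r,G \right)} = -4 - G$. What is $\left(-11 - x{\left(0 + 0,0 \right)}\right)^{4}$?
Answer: $2401$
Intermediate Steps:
$\left(-11 - x{\left(0 + 0,0 \right)}\right)^{4} = \left(-11 - \left(-4 - 0\right)\right)^{4} = \left(-11 - \left(-4 + 0\right)\right)^{4} = \left(-11 - -4\right)^{4} = \left(-11 + 4\right)^{4} = \left(-7\right)^{4} = 2401$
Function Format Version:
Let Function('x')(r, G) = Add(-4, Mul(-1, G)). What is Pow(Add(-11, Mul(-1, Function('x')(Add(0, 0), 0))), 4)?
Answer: 2401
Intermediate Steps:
Pow(Add(-11, Mul(-1, Function('x')(Add(0, 0), 0))), 4) = Pow(Add(-11, Mul(-1, Add(-4, Mul(-1, 0)))), 4) = Pow(Add(-11, Mul(-1, Add(-4, 0))), 4) = Pow(Add(-11, Mul(-1, -4)), 4) = Pow(Add(-11, 4), 4) = Pow(-7, 4) = 2401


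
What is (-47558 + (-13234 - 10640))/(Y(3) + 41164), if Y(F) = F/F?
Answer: -71432/41165 ≈ -1.7353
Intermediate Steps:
Y(F) = 1
(-47558 + (-13234 - 10640))/(Y(3) + 41164) = (-47558 + (-13234 - 10640))/(1 + 41164) = (-47558 - 23874)/41165 = -71432*1/41165 = -71432/41165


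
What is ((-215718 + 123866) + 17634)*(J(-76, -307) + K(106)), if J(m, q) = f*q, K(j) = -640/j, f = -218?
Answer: -263233285244/53 ≈ -4.9667e+9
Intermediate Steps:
J(m, q) = -218*q
((-215718 + 123866) + 17634)*(J(-76, -307) + K(106)) = ((-215718 + 123866) + 17634)*(-218*(-307) - 640/106) = (-91852 + 17634)*(66926 - 640*1/106) = -74218*(66926 - 320/53) = -74218*3546758/53 = -263233285244/53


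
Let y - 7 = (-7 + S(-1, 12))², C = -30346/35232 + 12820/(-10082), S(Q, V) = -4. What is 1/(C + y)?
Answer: 88802256/11177283115 ≈ 0.0079449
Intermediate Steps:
C = -189405653/88802256 (C = -30346*1/35232 + 12820*(-1/10082) = -15173/17616 - 6410/5041 = -189405653/88802256 ≈ -2.1329)
y = 128 (y = 7 + (-7 - 4)² = 7 + (-11)² = 7 + 121 = 128)
1/(C + y) = 1/(-189405653/88802256 + 128) = 1/(11177283115/88802256) = 88802256/11177283115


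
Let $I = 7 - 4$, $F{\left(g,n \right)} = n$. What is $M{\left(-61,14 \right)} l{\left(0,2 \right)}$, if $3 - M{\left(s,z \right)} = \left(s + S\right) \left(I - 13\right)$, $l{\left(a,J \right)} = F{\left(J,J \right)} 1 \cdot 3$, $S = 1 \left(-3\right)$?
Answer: $-3822$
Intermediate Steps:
$S = -3$
$I = 3$ ($I = 7 - 4 = 3$)
$l{\left(a,J \right)} = 3 J$ ($l{\left(a,J \right)} = J 1 \cdot 3 = J 3 = 3 J$)
$M{\left(s,z \right)} = -27 + 10 s$ ($M{\left(s,z \right)} = 3 - \left(s - 3\right) \left(3 - 13\right) = 3 - \left(-3 + s\right) \left(-10\right) = 3 - \left(30 - 10 s\right) = 3 + \left(-30 + 10 s\right) = -27 + 10 s$)
$M{\left(-61,14 \right)} l{\left(0,2 \right)} = \left(-27 + 10 \left(-61\right)\right) 3 \cdot 2 = \left(-27 - 610\right) 6 = \left(-637\right) 6 = -3822$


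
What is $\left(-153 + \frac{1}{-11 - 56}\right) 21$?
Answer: $- \frac{215292}{67} \approx -3213.3$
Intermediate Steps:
$\left(-153 + \frac{1}{-11 - 56}\right) 21 = \left(-153 + \frac{1}{-67}\right) 21 = \left(-153 - \frac{1}{67}\right) 21 = \left(- \frac{10252}{67}\right) 21 = - \frac{215292}{67}$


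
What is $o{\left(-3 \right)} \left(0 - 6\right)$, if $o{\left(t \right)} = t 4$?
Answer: $72$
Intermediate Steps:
$o{\left(t \right)} = 4 t$
$o{\left(-3 \right)} \left(0 - 6\right) = 4 \left(-3\right) \left(0 - 6\right) = - 12 \left(0 + \left(-7 + 1\right)\right) = - 12 \left(0 - 6\right) = \left(-12\right) \left(-6\right) = 72$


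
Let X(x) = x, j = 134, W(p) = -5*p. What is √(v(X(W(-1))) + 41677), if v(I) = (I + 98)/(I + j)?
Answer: √805255634/139 ≈ 204.15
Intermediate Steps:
v(I) = (98 + I)/(134 + I) (v(I) = (I + 98)/(I + 134) = (98 + I)/(134 + I))
√(v(X(W(-1))) + 41677) = √((98 - 5*(-1))/(134 - 5*(-1)) + 41677) = √((98 + 5)/(134 + 5) + 41677) = √(103/139 + 41677) = √(5793206/139) = √805255634/139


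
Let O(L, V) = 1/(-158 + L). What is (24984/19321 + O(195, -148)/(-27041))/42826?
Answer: 24996897407/827868933072482 ≈ 3.0194e-5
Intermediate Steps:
(24984/19321 + O(195, -148)/(-27041))/42826 = (24984/19321 + 1/((-158 + 195)*(-27041)))/42826 = (24984*(1/19321) - 1/27041/37)*(1/42826) = (24984/19321 + (1/37)*(-1/27041))*(1/42826) = (24984/19321 - 1/1000517)*(1/42826) = (24996897407/19330988957)*(1/42826) = 24996897407/827868933072482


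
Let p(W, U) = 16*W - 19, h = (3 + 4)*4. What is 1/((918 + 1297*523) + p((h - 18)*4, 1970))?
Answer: 1/679870 ≈ 1.4709e-6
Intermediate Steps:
h = 28 (h = 7*4 = 28)
p(W, U) = -19 + 16*W
1/((918 + 1297*523) + p((h - 18)*4, 1970)) = 1/((918 + 1297*523) + (-19 + 16*((28 - 18)*4))) = 1/((918 + 678331) + (-19 + 16*(10*4))) = 1/(679249 + (-19 + 16*40)) = 1/(679249 + (-19 + 640)) = 1/(679249 + 621) = 1/679870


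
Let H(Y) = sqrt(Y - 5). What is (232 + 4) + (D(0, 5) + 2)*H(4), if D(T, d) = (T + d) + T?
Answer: 236 + 7*I ≈ 236.0 + 7.0*I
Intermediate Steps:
D(T, d) = d + 2*T
H(Y) = sqrt(-5 + Y)
(232 + 4) + (D(0, 5) + 2)*H(4) = (232 + 4) + ((5 + 2*0) + 2)*sqrt(-5 + 4) = 236 + ((5 + 0) + 2)*sqrt(-1) = 236 + (5 + 2)*I = 236 + 7*I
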